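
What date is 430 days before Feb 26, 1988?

Subtracting 430 days from February 26, 1988.
Going back 26 days from February 26, 1988 reaches the end of the previous month; 430 − 26 = 404 left.
January 1988 has 31 days: 404 − 31 = 373 left.
December 1987 has 31 days: 373 − 31 = 342 left.
November 1987 has 30 days: 342 − 30 = 312 left.
October 1987 has 31 days: 312 − 31 = 281 left.
September 1987 has 30 days: 281 − 30 = 251 left.
August 1987 has 31 days: 251 − 31 = 220 left.
July 1987 has 31 days: 220 − 31 = 189 left.
June 1987 has 30 days: 189 − 30 = 159 left.
May 1987 has 31 days: 159 − 31 = 128 left.
April 1987 has 30 days: 128 − 30 = 98 left.
March 1987 has 31 days: 98 − 31 = 67 left.
February 1987 has 28 days (1987 is not a leap year): 67 − 28 = 39 left.
January 1987 has 31 days: 39 − 31 = 8 left.
December 1986 has 31 days; 31 − 8 = 23 → December 23, 1986.

December 23, 1986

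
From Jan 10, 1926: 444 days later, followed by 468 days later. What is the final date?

July 10, 1928

Advancing 444 days from January 10, 1926:
January has 31 days, so 31 − 10 = 21 days remain after January 10, 1926; 444 − 21 = 423 left.
February 1926 has 28 days (1926 is not a leap year): 423 − 28 = 395 left.
March 1926 has 31 days: 395 − 31 = 364 left.
April 1926 has 30 days: 364 − 30 = 334 left.
May 1926 has 31 days: 334 − 31 = 303 left.
June 1926 has 30 days: 303 − 30 = 273 left.
July 1926 has 31 days: 273 − 31 = 242 left.
August 1926 has 31 days: 242 − 31 = 211 left.
September 1926 has 30 days: 211 − 30 = 181 left.
October 1926 has 31 days: 181 − 31 = 150 left.
November 1926 has 30 days: 150 − 30 = 120 left.
December 1926 has 31 days: 120 − 31 = 89 left.
January 1927 has 31 days: 89 − 31 = 58 left.
February 1927 has 28 days (1927 is not a leap year): 58 − 28 = 30 left.
30 days into March 1927 → March 30, 1927.
Adding 468 days from March 30, 1927:
March has 31 days, so 31 − 30 = 1 day remains after March 30, 1927; 468 − 1 = 467 left.
April 1927 has 30 days: 467 − 30 = 437 left.
May 1927 has 31 days: 437 − 31 = 406 left.
June 1927 has 30 days: 406 − 30 = 376 left.
July 1927 has 31 days: 376 − 31 = 345 left.
August 1927 has 31 days: 345 − 31 = 314 left.
September 1927 has 30 days: 314 − 30 = 284 left.
October 1927 has 31 days: 284 − 31 = 253 left.
November 1927 has 30 days: 253 − 30 = 223 left.
December 1927 has 31 days: 223 − 31 = 192 left.
January 1928 has 31 days: 192 − 31 = 161 left.
February 1928 has 29 days (1928 is a leap year): 161 − 29 = 132 left.
March 1928 has 31 days: 132 − 31 = 101 left.
April 1928 has 30 days: 101 − 30 = 71 left.
May 1928 has 31 days: 71 − 31 = 40 left.
June 1928 has 30 days: 40 − 30 = 10 left.
10 days into July 1928 → July 10, 1928.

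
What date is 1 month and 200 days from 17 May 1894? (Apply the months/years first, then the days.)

Counting forward 1 month and 200 days from May 17, 1894: first the month/year part, then the days.
month 5 + 1 = 6 → June 1894.
Day 17 is valid in June, giving June 17, 1894.
Now add 200 days from June 17, 1894.
June has 30 days, so 30 − 17 = 13 days remain after June 17, 1894; 200 − 13 = 187 left.
July 1894 has 31 days: 187 − 31 = 156 left.
August 1894 has 31 days: 156 − 31 = 125 left.
September 1894 has 30 days: 125 − 30 = 95 left.
October 1894 has 31 days: 95 − 31 = 64 left.
November 1894 has 30 days: 64 − 30 = 34 left.
December 1894 has 31 days: 34 − 31 = 3 left.
3 days into January 1895 → January 3, 1895.

January 3, 1895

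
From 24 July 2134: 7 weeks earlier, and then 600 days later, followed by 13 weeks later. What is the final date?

April 26, 2136

Subtracting 7 weeks (= 49 days) from July 24, 2134:
Going back 24 days from July 24, 2134 reaches the end of the previous month; 49 − 24 = 25 left.
June 2134 has 30 days; 30 − 25 = 5 → June 5, 2134.
Counting forward 600 days from June 5, 2134:
June has 30 days, so 30 − 5 = 25 days remain after June 5, 2134; 600 − 25 = 575 left.
July 2134 has 31 days: 575 − 31 = 544 left.
August 2134 has 31 days: 544 − 31 = 513 left.
September 2134 has 30 days: 513 − 30 = 483 left.
October 2134 has 31 days: 483 − 31 = 452 left.
November 2134 has 30 days: 452 − 30 = 422 left.
December 2134 has 31 days: 422 − 31 = 391 left.
January 2135 has 31 days: 391 − 31 = 360 left.
February 2135 has 28 days (2135 is not a leap year): 360 − 28 = 332 left.
March 2135 has 31 days: 332 − 31 = 301 left.
April 2135 has 30 days: 301 − 30 = 271 left.
May 2135 has 31 days: 271 − 31 = 240 left.
June 2135 has 30 days: 240 − 30 = 210 left.
July 2135 has 31 days: 210 − 31 = 179 left.
August 2135 has 31 days: 179 − 31 = 148 left.
September 2135 has 30 days: 148 − 30 = 118 left.
October 2135 has 31 days: 118 − 31 = 87 left.
November 2135 has 30 days: 87 − 30 = 57 left.
December 2135 has 31 days: 57 − 31 = 26 left.
26 days into January 2136 → January 26, 2136.
Adding 13 weeks (= 91 days) from January 26, 2136:
January has 31 days, so 31 − 26 = 5 days remain after January 26, 2136; 91 − 5 = 86 left.
February 2136 has 29 days (2136 is a leap year): 86 − 29 = 57 left.
March 2136 has 31 days: 57 − 31 = 26 left.
26 days into April 2136 → April 26, 2136.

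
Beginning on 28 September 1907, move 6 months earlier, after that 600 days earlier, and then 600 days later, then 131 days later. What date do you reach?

Subtracting 6 months from September 28, 1907:
month 9 − 6 = 3 → March 1907.
Day 28 is valid in March, giving March 28, 1907.
Subtracting 600 days from March 28, 1907:
Going back 28 days from March 28, 1907 reaches the end of the previous month; 600 − 28 = 572 left.
February 1907 has 28 days (1907 is not a leap year): 572 − 28 = 544 left.
January 1907 has 31 days: 544 − 31 = 513 left.
December 1906 has 31 days: 513 − 31 = 482 left.
November 1906 has 30 days: 482 − 30 = 452 left.
October 1906 has 31 days: 452 − 31 = 421 left.
September 1906 has 30 days: 421 − 30 = 391 left.
August 1906 has 31 days: 391 − 31 = 360 left.
July 1906 has 31 days: 360 − 31 = 329 left.
June 1906 has 30 days: 329 − 30 = 299 left.
May 1906 has 31 days: 299 − 31 = 268 left.
April 1906 has 30 days: 268 − 30 = 238 left.
March 1906 has 31 days: 238 − 31 = 207 left.
February 1906 has 28 days (1906 is not a leap year): 207 − 28 = 179 left.
January 1906 has 31 days: 179 − 31 = 148 left.
December 1905 has 31 days: 148 − 31 = 117 left.
November 1905 has 30 days: 117 − 30 = 87 left.
October 1905 has 31 days: 87 − 31 = 56 left.
September 1905 has 30 days: 56 − 30 = 26 left.
August 1905 has 31 days; 31 − 26 = 5 → August 5, 1905.
Advancing 600 days from August 5, 1905:
August has 31 days, so 31 − 5 = 26 days remain after August 5, 1905; 600 − 26 = 574 left.
September 1905 has 30 days: 574 − 30 = 544 left.
October 1905 has 31 days: 544 − 31 = 513 left.
November 1905 has 30 days: 513 − 30 = 483 left.
December 1905 has 31 days: 483 − 31 = 452 left.
January 1906 has 31 days: 452 − 31 = 421 left.
February 1906 has 28 days (1906 is not a leap year): 421 − 28 = 393 left.
March 1906 has 31 days: 393 − 31 = 362 left.
April 1906 has 30 days: 362 − 30 = 332 left.
May 1906 has 31 days: 332 − 31 = 301 left.
June 1906 has 30 days: 301 − 30 = 271 left.
July 1906 has 31 days: 271 − 31 = 240 left.
August 1906 has 31 days: 240 − 31 = 209 left.
September 1906 has 30 days: 209 − 30 = 179 left.
October 1906 has 31 days: 179 − 31 = 148 left.
November 1906 has 30 days: 148 − 30 = 118 left.
December 1906 has 31 days: 118 − 31 = 87 left.
January 1907 has 31 days: 87 − 31 = 56 left.
February 1907 has 28 days (1907 is not a leap year): 56 − 28 = 28 left.
28 days into March 1907 → March 28, 1907.
Advancing 131 days from March 28, 1907:
March has 31 days, so 31 − 28 = 3 days remain after March 28, 1907; 131 − 3 = 128 left.
April 1907 has 30 days: 128 − 30 = 98 left.
May 1907 has 31 days: 98 − 31 = 67 left.
June 1907 has 30 days: 67 − 30 = 37 left.
July 1907 has 31 days: 37 − 31 = 6 left.
6 days into August 1907 → August 6, 1907.

August 6, 1907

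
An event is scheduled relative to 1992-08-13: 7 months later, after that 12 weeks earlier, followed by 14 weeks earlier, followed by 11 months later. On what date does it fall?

August 12, 1993

Counting forward 7 months from August 13, 1992:
month 8 + 7 = 15, which is month 3 of year 1993 → March 1993.
Day 13 is valid in March, giving March 13, 1993.
Going back 12 weeks (= 84 days) from March 13, 1993:
Going back 13 days from March 13, 1993 reaches the end of the previous month; 84 − 13 = 71 left.
February 1993 has 28 days (1993 is not a leap year): 71 − 28 = 43 left.
January 1993 has 31 days: 43 − 31 = 12 left.
December 1992 has 31 days; 31 − 12 = 19 → December 19, 1992.
Counting back 14 weeks (= 98 days) from December 19, 1992:
Going back 19 days from December 19, 1992 reaches the end of the previous month; 98 − 19 = 79 left.
November 1992 has 30 days: 79 − 30 = 49 left.
October 1992 has 31 days: 49 − 31 = 18 left.
September 1992 has 30 days; 30 − 18 = 12 → September 12, 1992.
Counting forward 11 months from September 12, 1992:
month 9 + 11 = 20, which is month 8 of year 1993 → August 1993.
Day 12 is valid in August, giving August 12, 1993.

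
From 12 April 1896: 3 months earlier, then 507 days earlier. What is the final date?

August 23, 1894

Counting back 3 months from April 12, 1896:
month 4 − 3 = 1 → January 1896.
Day 12 is valid in January, giving January 12, 1896.
Counting back 507 days from January 12, 1896:
Going back 12 days from January 12, 1896 reaches the end of the previous month; 507 − 12 = 495 left.
December 1895 has 31 days: 495 − 31 = 464 left.
November 1895 has 30 days: 464 − 30 = 434 left.
October 1895 has 31 days: 434 − 31 = 403 left.
September 1895 has 30 days: 403 − 30 = 373 left.
August 1895 has 31 days: 373 − 31 = 342 left.
July 1895 has 31 days: 342 − 31 = 311 left.
June 1895 has 30 days: 311 − 30 = 281 left.
May 1895 has 31 days: 281 − 31 = 250 left.
April 1895 has 30 days: 250 − 30 = 220 left.
March 1895 has 31 days: 220 − 31 = 189 left.
February 1895 has 28 days (1895 is not a leap year): 189 − 28 = 161 left.
January 1895 has 31 days: 161 − 31 = 130 left.
December 1894 has 31 days: 130 − 31 = 99 left.
November 1894 has 30 days: 99 − 30 = 69 left.
October 1894 has 31 days: 69 − 31 = 38 left.
September 1894 has 30 days: 38 − 30 = 8 left.
August 1894 has 31 days; 31 − 8 = 23 → August 23, 1894.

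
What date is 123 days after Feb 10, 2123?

June 13, 2123

Adding 123 days from February 10, 2123.
February has 28 days, so 28 − 10 = 18 days remain after February 10, 2123; 123 − 18 = 105 left.
March 2123 has 31 days: 105 − 31 = 74 left.
April 2123 has 30 days: 74 − 30 = 44 left.
May 2123 has 31 days: 44 − 31 = 13 left.
13 days into June 2123 → June 13, 2123.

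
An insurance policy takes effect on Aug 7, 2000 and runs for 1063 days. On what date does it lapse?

Counting forward 1063 days from August 7, 2000.
August has 31 days, so 31 − 7 = 24 days remain after August 7, 2000; 1063 − 24 = 1039 left.
September 2000 has 30 days: 1039 − 30 = 1009 left.
October 2000 has 31 days: 1009 − 31 = 978 left.
November 2000 has 30 days: 978 − 30 = 948 left.
December 2000 has 31 days: 948 − 31 = 917 left.
January 2001 has 31 days: 917 − 31 = 886 left.
February 2001 has 28 days (2001 is not a leap year): 886 − 28 = 858 left.
March 2001 has 31 days: 858 − 31 = 827 left.
April 2001 has 30 days: 827 − 30 = 797 left.
May 2001 has 31 days: 797 − 31 = 766 left.
June 2001 has 30 days: 766 − 30 = 736 left.
July 2001 has 31 days: 736 − 31 = 705 left.
August 2001 has 31 days: 705 − 31 = 674 left.
September 2001 has 30 days: 674 − 30 = 644 left.
October 2001 has 31 days: 644 − 31 = 613 left.
November 2001 has 30 days: 613 − 30 = 583 left.
December 2001 has 31 days: 583 − 31 = 552 left.
January 2002 has 31 days: 552 − 31 = 521 left.
February 2002 has 28 days (2002 is not a leap year): 521 − 28 = 493 left.
March 2002 has 31 days: 493 − 31 = 462 left.
April 2002 has 30 days: 462 − 30 = 432 left.
May 2002 has 31 days: 432 − 31 = 401 left.
June 2002 has 30 days: 401 − 30 = 371 left.
July 2002 has 31 days: 371 − 31 = 340 left.
August 2002 has 31 days: 340 − 31 = 309 left.
September 2002 has 30 days: 309 − 30 = 279 left.
October 2002 has 31 days: 279 − 31 = 248 left.
November 2002 has 30 days: 248 − 30 = 218 left.
December 2002 has 31 days: 218 − 31 = 187 left.
January 2003 has 31 days: 187 − 31 = 156 left.
February 2003 has 28 days (2003 is not a leap year): 156 − 28 = 128 left.
March 2003 has 31 days: 128 − 31 = 97 left.
April 2003 has 30 days: 97 − 30 = 67 left.
May 2003 has 31 days: 67 − 31 = 36 left.
June 2003 has 30 days: 36 − 30 = 6 left.
6 days into July 2003 → July 6, 2003.

July 6, 2003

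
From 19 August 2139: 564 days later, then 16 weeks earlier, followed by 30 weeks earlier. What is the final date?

April 17, 2140

Counting forward 564 days from August 19, 2139:
August has 31 days, so 31 − 19 = 12 days remain after August 19, 2139; 564 − 12 = 552 left.
September 2139 has 30 days: 552 − 30 = 522 left.
October 2139 has 31 days: 522 − 31 = 491 left.
November 2139 has 30 days: 491 − 30 = 461 left.
December 2139 has 31 days: 461 − 31 = 430 left.
January 2140 has 31 days: 430 − 31 = 399 left.
February 2140 has 29 days (2140 is a leap year): 399 − 29 = 370 left.
March 2140 has 31 days: 370 − 31 = 339 left.
April 2140 has 30 days: 339 − 30 = 309 left.
May 2140 has 31 days: 309 − 31 = 278 left.
June 2140 has 30 days: 278 − 30 = 248 left.
July 2140 has 31 days: 248 − 31 = 217 left.
August 2140 has 31 days: 217 − 31 = 186 left.
September 2140 has 30 days: 186 − 30 = 156 left.
October 2140 has 31 days: 156 − 31 = 125 left.
November 2140 has 30 days: 125 − 30 = 95 left.
December 2140 has 31 days: 95 − 31 = 64 left.
January 2141 has 31 days: 64 − 31 = 33 left.
February 2141 has 28 days (2141 is not a leap year): 33 − 28 = 5 left.
5 days into March 2141 → March 5, 2141.
Going back 16 weeks (= 112 days) from March 5, 2141:
Going back 5 days from March 5, 2141 reaches the end of the previous month; 112 − 5 = 107 left.
February 2141 has 28 days (2141 is not a leap year): 107 − 28 = 79 left.
January 2141 has 31 days: 79 − 31 = 48 left.
December 2140 has 31 days: 48 − 31 = 17 left.
November 2140 has 30 days; 30 − 17 = 13 → November 13, 2140.
Going back 30 weeks (= 210 days) from November 13, 2140:
Going back 13 days from November 13, 2140 reaches the end of the previous month; 210 − 13 = 197 left.
October 2140 has 31 days: 197 − 31 = 166 left.
September 2140 has 30 days: 166 − 30 = 136 left.
August 2140 has 31 days: 136 − 31 = 105 left.
July 2140 has 31 days: 105 − 31 = 74 left.
June 2140 has 30 days: 74 − 30 = 44 left.
May 2140 has 31 days: 44 − 31 = 13 left.
April 2140 has 30 days; 30 − 13 = 17 → April 17, 2140.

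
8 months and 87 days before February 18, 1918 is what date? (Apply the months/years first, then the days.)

March 23, 1917

Counting back 8 months and 87 days from February 18, 1918: first the month/year part, then the days.
month 2 − 8 = -6, which is month 6 of year 1917 → June 1917.
Day 18 is valid in June, giving June 18, 1917.
Now subtract 87 days from June 18, 1917.
Going back 18 days from June 18, 1917 reaches the end of the previous month; 87 − 18 = 69 left.
May 1917 has 31 days: 69 − 31 = 38 left.
April 1917 has 30 days: 38 − 30 = 8 left.
March 1917 has 31 days; 31 − 8 = 23 → March 23, 1917.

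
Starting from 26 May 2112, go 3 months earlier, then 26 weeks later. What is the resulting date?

August 26, 2112

Counting back 3 months from May 26, 2112:
month 5 − 3 = 2 → February 2112.
Day 26 is valid in February, giving February 26, 2112.
Counting forward 26 weeks (= 182 days) from February 26, 2112:
February has 29 days, so 29 − 26 = 3 days remain after February 26, 2112; 182 − 3 = 179 left.
March 2112 has 31 days: 179 − 31 = 148 left.
April 2112 has 30 days: 148 − 30 = 118 left.
May 2112 has 31 days: 118 − 31 = 87 left.
June 2112 has 30 days: 87 − 30 = 57 left.
July 2112 has 31 days: 57 − 31 = 26 left.
26 days into August 2112 → August 26, 2112.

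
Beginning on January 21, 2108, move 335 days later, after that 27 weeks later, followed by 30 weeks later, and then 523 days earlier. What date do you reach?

August 19, 2108

Adding 335 days from January 21, 2108:
January has 31 days, so 31 − 21 = 10 days remain after January 21, 2108; 335 − 10 = 325 left.
February 2108 has 29 days (2108 is a leap year): 325 − 29 = 296 left.
March 2108 has 31 days: 296 − 31 = 265 left.
April 2108 has 30 days: 265 − 30 = 235 left.
May 2108 has 31 days: 235 − 31 = 204 left.
June 2108 has 30 days: 204 − 30 = 174 left.
July 2108 has 31 days: 174 − 31 = 143 left.
August 2108 has 31 days: 143 − 31 = 112 left.
September 2108 has 30 days: 112 − 30 = 82 left.
October 2108 has 31 days: 82 − 31 = 51 left.
November 2108 has 30 days: 51 − 30 = 21 left.
21 days into December 2108 → December 21, 2108.
Advancing 27 weeks (= 189 days) from December 21, 2108:
December has 31 days, so 31 − 21 = 10 days remain after December 21, 2108; 189 − 10 = 179 left.
January 2109 has 31 days: 179 − 31 = 148 left.
February 2109 has 28 days (2109 is not a leap year): 148 − 28 = 120 left.
March 2109 has 31 days: 120 − 31 = 89 left.
April 2109 has 30 days: 89 − 30 = 59 left.
May 2109 has 31 days: 59 − 31 = 28 left.
28 days into June 2109 → June 28, 2109.
Counting forward 30 weeks (= 210 days) from June 28, 2109:
June has 30 days, so 30 − 28 = 2 days remain after June 28, 2109; 210 − 2 = 208 left.
July 2109 has 31 days: 208 − 31 = 177 left.
August 2109 has 31 days: 177 − 31 = 146 left.
September 2109 has 30 days: 146 − 30 = 116 left.
October 2109 has 31 days: 116 − 31 = 85 left.
November 2109 has 30 days: 85 − 30 = 55 left.
December 2109 has 31 days: 55 − 31 = 24 left.
24 days into January 2110 → January 24, 2110.
Subtracting 523 days from January 24, 2110:
Going back 24 days from January 24, 2110 reaches the end of the previous month; 523 − 24 = 499 left.
December 2109 has 31 days: 499 − 31 = 468 left.
November 2109 has 30 days: 468 − 30 = 438 left.
October 2109 has 31 days: 438 − 31 = 407 left.
September 2109 has 30 days: 407 − 30 = 377 left.
August 2109 has 31 days: 377 − 31 = 346 left.
July 2109 has 31 days: 346 − 31 = 315 left.
June 2109 has 30 days: 315 − 30 = 285 left.
May 2109 has 31 days: 285 − 31 = 254 left.
April 2109 has 30 days: 254 − 30 = 224 left.
March 2109 has 31 days: 224 − 31 = 193 left.
February 2109 has 28 days (2109 is not a leap year): 193 − 28 = 165 left.
January 2109 has 31 days: 165 − 31 = 134 left.
December 2108 has 31 days: 134 − 31 = 103 left.
November 2108 has 30 days: 103 − 30 = 73 left.
October 2108 has 31 days: 73 − 31 = 42 left.
September 2108 has 30 days: 42 − 30 = 12 left.
August 2108 has 31 days; 31 − 12 = 19 → August 19, 2108.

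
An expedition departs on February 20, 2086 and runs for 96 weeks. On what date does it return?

December 24, 2087

Advancing 96 weeks = 672 days from February 20, 2086.
February has 28 days, so 28 − 20 = 8 days remain after February 20, 2086; 672 − 8 = 664 left.
March 2086 has 31 days: 664 − 31 = 633 left.
April 2086 has 30 days: 633 − 30 = 603 left.
May 2086 has 31 days: 603 − 31 = 572 left.
June 2086 has 30 days: 572 − 30 = 542 left.
July 2086 has 31 days: 542 − 31 = 511 left.
August 2086 has 31 days: 511 − 31 = 480 left.
September 2086 has 30 days: 480 − 30 = 450 left.
October 2086 has 31 days: 450 − 31 = 419 left.
November 2086 has 30 days: 419 − 30 = 389 left.
December 2086 has 31 days: 389 − 31 = 358 left.
January 2087 has 31 days: 358 − 31 = 327 left.
February 2087 has 28 days (2087 is not a leap year): 327 − 28 = 299 left.
March 2087 has 31 days: 299 − 31 = 268 left.
April 2087 has 30 days: 268 − 30 = 238 left.
May 2087 has 31 days: 238 − 31 = 207 left.
June 2087 has 30 days: 207 − 30 = 177 left.
July 2087 has 31 days: 177 − 31 = 146 left.
August 2087 has 31 days: 146 − 31 = 115 left.
September 2087 has 30 days: 115 − 30 = 85 left.
October 2087 has 31 days: 85 − 31 = 54 left.
November 2087 has 30 days: 54 − 30 = 24 left.
24 days into December 2087 → December 24, 2087.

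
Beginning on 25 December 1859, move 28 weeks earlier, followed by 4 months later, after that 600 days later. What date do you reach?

June 3, 1861

Counting back 28 weeks (= 196 days) from December 25, 1859:
Going back 25 days from December 25, 1859 reaches the end of the previous month; 196 − 25 = 171 left.
November 1859 has 30 days: 171 − 30 = 141 left.
October 1859 has 31 days: 141 − 31 = 110 left.
September 1859 has 30 days: 110 − 30 = 80 left.
August 1859 has 31 days: 80 − 31 = 49 left.
July 1859 has 31 days: 49 − 31 = 18 left.
June 1859 has 30 days; 30 − 18 = 12 → June 12, 1859.
Adding 4 months from June 12, 1859:
month 6 + 4 = 10 → October 1859.
Day 12 is valid in October, giving October 12, 1859.
Advancing 600 days from October 12, 1859:
October has 31 days, so 31 − 12 = 19 days remain after October 12, 1859; 600 − 19 = 581 left.
November 1859 has 30 days: 581 − 30 = 551 left.
December 1859 has 31 days: 551 − 31 = 520 left.
January 1860 has 31 days: 520 − 31 = 489 left.
February 1860 has 29 days (1860 is a leap year): 489 − 29 = 460 left.
March 1860 has 31 days: 460 − 31 = 429 left.
April 1860 has 30 days: 429 − 30 = 399 left.
May 1860 has 31 days: 399 − 31 = 368 left.
June 1860 has 30 days: 368 − 30 = 338 left.
July 1860 has 31 days: 338 − 31 = 307 left.
August 1860 has 31 days: 307 − 31 = 276 left.
September 1860 has 30 days: 276 − 30 = 246 left.
October 1860 has 31 days: 246 − 31 = 215 left.
November 1860 has 30 days: 215 − 30 = 185 left.
December 1860 has 31 days: 185 − 31 = 154 left.
January 1861 has 31 days: 154 − 31 = 123 left.
February 1861 has 28 days (1861 is not a leap year): 123 − 28 = 95 left.
March 1861 has 31 days: 95 − 31 = 64 left.
April 1861 has 30 days: 64 − 30 = 34 left.
May 1861 has 31 days: 34 − 31 = 3 left.
3 days into June 1861 → June 3, 1861.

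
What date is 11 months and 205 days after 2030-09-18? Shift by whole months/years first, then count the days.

Advancing 11 months and 205 days from September 18, 2030: first the month/year part, then the days.
month 9 + 11 = 20, which is month 8 of year 2031 → August 2031.
Day 18 is valid in August, giving August 18, 2031.
Now add 205 days from August 18, 2031.
August has 31 days, so 31 − 18 = 13 days remain after August 18, 2031; 205 − 13 = 192 left.
September 2031 has 30 days: 192 − 30 = 162 left.
October 2031 has 31 days: 162 − 31 = 131 left.
November 2031 has 30 days: 131 − 30 = 101 left.
December 2031 has 31 days: 101 − 31 = 70 left.
January 2032 has 31 days: 70 − 31 = 39 left.
February 2032 has 29 days (2032 is a leap year): 39 − 29 = 10 left.
10 days into March 2032 → March 10, 2032.

March 10, 2032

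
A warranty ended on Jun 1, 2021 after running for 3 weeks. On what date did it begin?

May 11, 2021

Subtracting 3 weeks = 21 days from June 1, 2021.
Going back 1 day from June 1, 2021 reaches the end of the previous month; 21 − 1 = 20 left.
May 2021 has 31 days; 31 − 20 = 11 → May 11, 2021.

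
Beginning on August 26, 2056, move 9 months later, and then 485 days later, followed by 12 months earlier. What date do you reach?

September 23, 2057

Counting forward 9 months from August 26, 2056:
month 8 + 9 = 17, which is month 5 of year 2057 → May 2057.
Day 26 is valid in May, giving May 26, 2057.
Adding 485 days from May 26, 2057:
May has 31 days, so 31 − 26 = 5 days remain after May 26, 2057; 485 − 5 = 480 left.
June 2057 has 30 days: 480 − 30 = 450 left.
July 2057 has 31 days: 450 − 31 = 419 left.
August 2057 has 31 days: 419 − 31 = 388 left.
September 2057 has 30 days: 388 − 30 = 358 left.
October 2057 has 31 days: 358 − 31 = 327 left.
November 2057 has 30 days: 327 − 30 = 297 left.
December 2057 has 31 days: 297 − 31 = 266 left.
January 2058 has 31 days: 266 − 31 = 235 left.
February 2058 has 28 days (2058 is not a leap year): 235 − 28 = 207 left.
March 2058 has 31 days: 207 − 31 = 176 left.
April 2058 has 30 days: 176 − 30 = 146 left.
May 2058 has 31 days: 146 − 31 = 115 left.
June 2058 has 30 days: 115 − 30 = 85 left.
July 2058 has 31 days: 85 − 31 = 54 left.
August 2058 has 31 days: 54 − 31 = 23 left.
23 days into September 2058 → September 23, 2058.
Counting back 12 months from September 23, 2058:
month 9 − 12 = -3, which is month 9 of year 2057 → September 2057.
Day 23 is valid in September, giving September 23, 2057.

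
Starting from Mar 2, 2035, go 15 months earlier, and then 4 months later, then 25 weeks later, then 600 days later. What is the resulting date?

Counting back 15 months from March 2, 2035:
month 3 − 15 = -12, which is month 12 of year 2033 → December 2033.
Day 2 is valid in December, giving December 2, 2033.
Advancing 4 months from December 2, 2033:
month 12 + 4 = 16, which is month 4 of year 2034 → April 2034.
Day 2 is valid in April, giving April 2, 2034.
Counting forward 25 weeks (= 175 days) from April 2, 2034:
April has 30 days, so 30 − 2 = 28 days remain after April 2, 2034; 175 − 28 = 147 left.
May 2034 has 31 days: 147 − 31 = 116 left.
June 2034 has 30 days: 116 − 30 = 86 left.
July 2034 has 31 days: 86 − 31 = 55 left.
August 2034 has 31 days: 55 − 31 = 24 left.
24 days into September 2034 → September 24, 2034.
Advancing 600 days from September 24, 2034:
September has 30 days, so 30 − 24 = 6 days remain after September 24, 2034; 600 − 6 = 594 left.
October 2034 has 31 days: 594 − 31 = 563 left.
November 2034 has 30 days: 563 − 30 = 533 left.
December 2034 has 31 days: 533 − 31 = 502 left.
January 2035 has 31 days: 502 − 31 = 471 left.
February 2035 has 28 days (2035 is not a leap year): 471 − 28 = 443 left.
March 2035 has 31 days: 443 − 31 = 412 left.
April 2035 has 30 days: 412 − 30 = 382 left.
May 2035 has 31 days: 382 − 31 = 351 left.
June 2035 has 30 days: 351 − 30 = 321 left.
July 2035 has 31 days: 321 − 31 = 290 left.
August 2035 has 31 days: 290 − 31 = 259 left.
September 2035 has 30 days: 259 − 30 = 229 left.
October 2035 has 31 days: 229 − 31 = 198 left.
November 2035 has 30 days: 198 − 30 = 168 left.
December 2035 has 31 days: 168 − 31 = 137 left.
January 2036 has 31 days: 137 − 31 = 106 left.
February 2036 has 29 days (2036 is a leap year): 106 − 29 = 77 left.
March 2036 has 31 days: 77 − 31 = 46 left.
April 2036 has 30 days: 46 − 30 = 16 left.
16 days into May 2036 → May 16, 2036.

May 16, 2036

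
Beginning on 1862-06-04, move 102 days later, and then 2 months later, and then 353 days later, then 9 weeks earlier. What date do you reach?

August 31, 1863

Counting forward 102 days from June 4, 1862:
June has 30 days, so 30 − 4 = 26 days remain after June 4, 1862; 102 − 26 = 76 left.
July 1862 has 31 days: 76 − 31 = 45 left.
August 1862 has 31 days: 45 − 31 = 14 left.
14 days into September 1862 → September 14, 1862.
Advancing 2 months from September 14, 1862:
month 9 + 2 = 11 → November 1862.
Day 14 is valid in November, giving November 14, 1862.
Counting forward 353 days from November 14, 1862:
November has 30 days, so 30 − 14 = 16 days remain after November 14, 1862; 353 − 16 = 337 left.
December 1862 has 31 days: 337 − 31 = 306 left.
January 1863 has 31 days: 306 − 31 = 275 left.
February 1863 has 28 days (1863 is not a leap year): 275 − 28 = 247 left.
March 1863 has 31 days: 247 − 31 = 216 left.
April 1863 has 30 days: 216 − 30 = 186 left.
May 1863 has 31 days: 186 − 31 = 155 left.
June 1863 has 30 days: 155 − 30 = 125 left.
July 1863 has 31 days: 125 − 31 = 94 left.
August 1863 has 31 days: 94 − 31 = 63 left.
September 1863 has 30 days: 63 − 30 = 33 left.
October 1863 has 31 days: 33 − 31 = 2 left.
2 days into November 1863 → November 2, 1863.
Counting back 9 weeks (= 63 days) from November 2, 1863:
Going back 2 days from November 2, 1863 reaches the end of the previous month; 63 − 2 = 61 left.
October 1863 has 31 days: 61 − 31 = 30 left.
September 1863 has 30 days: 30 − 30 = 0 left.
August 1863 has 31 days; 31 − 0 = 31 → August 31, 1863.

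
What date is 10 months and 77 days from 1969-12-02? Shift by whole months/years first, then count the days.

Counting forward 10 months and 77 days from December 2, 1969: first the month/year part, then the days.
month 12 + 10 = 22, which is month 10 of year 1970 → October 1970.
Day 2 is valid in October, giving October 2, 1970.
Now add 77 days from October 2, 1970.
October has 31 days, so 31 − 2 = 29 days remain after October 2, 1970; 77 − 29 = 48 left.
November 1970 has 30 days: 48 − 30 = 18 left.
18 days into December 1970 → December 18, 1970.

December 18, 1970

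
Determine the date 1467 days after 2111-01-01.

Adding 1467 days from January 1, 2111.
January has 31 days, so 31 − 1 = 30 days remain after January 1, 2111; 1467 − 30 = 1437 left.
February 2111 has 28 days (2111 is not a leap year): 1437 − 28 = 1409 left.
March 2111 has 31 days: 1409 − 31 = 1378 left.
April 2111 has 30 days: 1378 − 30 = 1348 left.
May 2111 has 31 days: 1348 − 31 = 1317 left.
June 2111 has 30 days: 1317 − 30 = 1287 left.
July 2111 has 31 days: 1287 − 31 = 1256 left.
August 2111 has 31 days: 1256 − 31 = 1225 left.
September 2111 has 30 days: 1225 − 30 = 1195 left.
October 2111 has 31 days: 1195 − 31 = 1164 left.
November 2111 has 30 days: 1164 − 30 = 1134 left.
December 2111 has 31 days: 1134 − 31 = 1103 left.
January 2112 has 31 days: 1103 − 31 = 1072 left.
February 2112 has 29 days (2112 is a leap year): 1072 − 29 = 1043 left.
March 2112 has 31 days: 1043 − 31 = 1012 left.
April 2112 has 30 days: 1012 − 30 = 982 left.
May 2112 has 31 days: 982 − 31 = 951 left.
June 2112 has 30 days: 951 − 30 = 921 left.
July 2112 has 31 days: 921 − 31 = 890 left.
August 2112 has 31 days: 890 − 31 = 859 left.
September 2112 has 30 days: 859 − 30 = 829 left.
October 2112 has 31 days: 829 − 31 = 798 left.
November 2112 has 30 days: 798 − 30 = 768 left.
December 2112 has 31 days: 768 − 31 = 737 left.
January 2113 has 31 days: 737 − 31 = 706 left.
February 2113 has 28 days (2113 is not a leap year): 706 − 28 = 678 left.
March 2113 has 31 days: 678 − 31 = 647 left.
April 2113 has 30 days: 647 − 30 = 617 left.
May 2113 has 31 days: 617 − 31 = 586 left.
June 2113 has 30 days: 586 − 30 = 556 left.
July 2113 has 31 days: 556 − 31 = 525 left.
August 2113 has 31 days: 525 − 31 = 494 left.
September 2113 has 30 days: 494 − 30 = 464 left.
October 2113 has 31 days: 464 − 31 = 433 left.
November 2113 has 30 days: 433 − 30 = 403 left.
December 2113 has 31 days: 403 − 31 = 372 left.
January 2114 has 31 days: 372 − 31 = 341 left.
February 2114 has 28 days (2114 is not a leap year): 341 − 28 = 313 left.
March 2114 has 31 days: 313 − 31 = 282 left.
April 2114 has 30 days: 282 − 30 = 252 left.
May 2114 has 31 days: 252 − 31 = 221 left.
June 2114 has 30 days: 221 − 30 = 191 left.
July 2114 has 31 days: 191 − 31 = 160 left.
August 2114 has 31 days: 160 − 31 = 129 left.
September 2114 has 30 days: 129 − 30 = 99 left.
October 2114 has 31 days: 99 − 31 = 68 left.
November 2114 has 30 days: 68 − 30 = 38 left.
December 2114 has 31 days: 38 − 31 = 7 left.
7 days into January 2115 → January 7, 2115.

January 7, 2115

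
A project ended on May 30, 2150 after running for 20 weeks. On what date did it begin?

January 10, 2150

Going back 20 weeks = 140 days from May 30, 2150.
Going back 30 days from May 30, 2150 reaches the end of the previous month; 140 − 30 = 110 left.
April 2150 has 30 days: 110 − 30 = 80 left.
March 2150 has 31 days: 80 − 31 = 49 left.
February 2150 has 28 days (2150 is not a leap year): 49 − 28 = 21 left.
January 2150 has 31 days; 31 − 21 = 10 → January 10, 2150.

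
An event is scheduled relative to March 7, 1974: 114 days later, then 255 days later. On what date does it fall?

Adding 114 days from March 7, 1974:
March has 31 days, so 31 − 7 = 24 days remain after March 7, 1974; 114 − 24 = 90 left.
April 1974 has 30 days: 90 − 30 = 60 left.
May 1974 has 31 days: 60 − 31 = 29 left.
29 days into June 1974 → June 29, 1974.
Counting forward 255 days from June 29, 1974:
June has 30 days, so 30 − 29 = 1 day remains after June 29, 1974; 255 − 1 = 254 left.
July 1974 has 31 days: 254 − 31 = 223 left.
August 1974 has 31 days: 223 − 31 = 192 left.
September 1974 has 30 days: 192 − 30 = 162 left.
October 1974 has 31 days: 162 − 31 = 131 left.
November 1974 has 30 days: 131 − 30 = 101 left.
December 1974 has 31 days: 101 − 31 = 70 left.
January 1975 has 31 days: 70 − 31 = 39 left.
February 1975 has 28 days (1975 is not a leap year): 39 − 28 = 11 left.
11 days into March 1975 → March 11, 1975.

March 11, 1975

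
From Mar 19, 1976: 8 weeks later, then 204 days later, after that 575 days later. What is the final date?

July 2, 1978

Counting forward 8 weeks (= 56 days) from March 19, 1976:
March has 31 days, so 31 − 19 = 12 days remain after March 19, 1976; 56 − 12 = 44 left.
April 1976 has 30 days: 44 − 30 = 14 left.
14 days into May 1976 → May 14, 1976.
Adding 204 days from May 14, 1976:
May has 31 days, so 31 − 14 = 17 days remain after May 14, 1976; 204 − 17 = 187 left.
June 1976 has 30 days: 187 − 30 = 157 left.
July 1976 has 31 days: 157 − 31 = 126 left.
August 1976 has 31 days: 126 − 31 = 95 left.
September 1976 has 30 days: 95 − 30 = 65 left.
October 1976 has 31 days: 65 − 31 = 34 left.
November 1976 has 30 days: 34 − 30 = 4 left.
4 days into December 1976 → December 4, 1976.
Advancing 575 days from December 4, 1976:
December has 31 days, so 31 − 4 = 27 days remain after December 4, 1976; 575 − 27 = 548 left.
January 1977 has 31 days: 548 − 31 = 517 left.
February 1977 has 28 days (1977 is not a leap year): 517 − 28 = 489 left.
March 1977 has 31 days: 489 − 31 = 458 left.
April 1977 has 30 days: 458 − 30 = 428 left.
May 1977 has 31 days: 428 − 31 = 397 left.
June 1977 has 30 days: 397 − 30 = 367 left.
July 1977 has 31 days: 367 − 31 = 336 left.
August 1977 has 31 days: 336 − 31 = 305 left.
September 1977 has 30 days: 305 − 30 = 275 left.
October 1977 has 31 days: 275 − 31 = 244 left.
November 1977 has 30 days: 244 − 30 = 214 left.
December 1977 has 31 days: 214 − 31 = 183 left.
January 1978 has 31 days: 183 − 31 = 152 left.
February 1978 has 28 days (1978 is not a leap year): 152 − 28 = 124 left.
March 1978 has 31 days: 124 − 31 = 93 left.
April 1978 has 30 days: 93 − 30 = 63 left.
May 1978 has 31 days: 63 − 31 = 32 left.
June 1978 has 30 days: 32 − 30 = 2 left.
2 days into July 1978 → July 2, 1978.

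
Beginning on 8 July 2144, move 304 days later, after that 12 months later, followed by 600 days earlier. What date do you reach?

Counting forward 304 days from July 8, 2144:
July has 31 days, so 31 − 8 = 23 days remain after July 8, 2144; 304 − 23 = 281 left.
August 2144 has 31 days: 281 − 31 = 250 left.
September 2144 has 30 days: 250 − 30 = 220 left.
October 2144 has 31 days: 220 − 31 = 189 left.
November 2144 has 30 days: 189 − 30 = 159 left.
December 2144 has 31 days: 159 − 31 = 128 left.
January 2145 has 31 days: 128 − 31 = 97 left.
February 2145 has 28 days (2145 is not a leap year): 97 − 28 = 69 left.
March 2145 has 31 days: 69 − 31 = 38 left.
April 2145 has 30 days: 38 − 30 = 8 left.
8 days into May 2145 → May 8, 2145.
Adding 12 months from May 8, 2145:
month 5 + 12 = 17, which is month 5 of year 2146 → May 2146.
Day 8 is valid in May, giving May 8, 2146.
Subtracting 600 days from May 8, 2146:
Going back 8 days from May 8, 2146 reaches the end of the previous month; 600 − 8 = 592 left.
April 2146 has 30 days: 592 − 30 = 562 left.
March 2146 has 31 days: 562 − 31 = 531 left.
February 2146 has 28 days (2146 is not a leap year): 531 − 28 = 503 left.
January 2146 has 31 days: 503 − 31 = 472 left.
December 2145 has 31 days: 472 − 31 = 441 left.
November 2145 has 30 days: 441 − 30 = 411 left.
October 2145 has 31 days: 411 − 31 = 380 left.
September 2145 has 30 days: 380 − 30 = 350 left.
August 2145 has 31 days: 350 − 31 = 319 left.
July 2145 has 31 days: 319 − 31 = 288 left.
June 2145 has 30 days: 288 − 30 = 258 left.
May 2145 has 31 days: 258 − 31 = 227 left.
April 2145 has 30 days: 227 − 30 = 197 left.
March 2145 has 31 days: 197 − 31 = 166 left.
February 2145 has 28 days (2145 is not a leap year): 166 − 28 = 138 left.
January 2145 has 31 days: 138 − 31 = 107 left.
December 2144 has 31 days: 107 − 31 = 76 left.
November 2144 has 30 days: 76 − 30 = 46 left.
October 2144 has 31 days: 46 − 31 = 15 left.
September 2144 has 30 days; 30 − 15 = 15 → September 15, 2144.

September 15, 2144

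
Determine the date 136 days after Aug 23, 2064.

Adding 136 days from August 23, 2064.
August has 31 days, so 31 − 23 = 8 days remain after August 23, 2064; 136 − 8 = 128 left.
September 2064 has 30 days: 128 − 30 = 98 left.
October 2064 has 31 days: 98 − 31 = 67 left.
November 2064 has 30 days: 67 − 30 = 37 left.
December 2064 has 31 days: 37 − 31 = 6 left.
6 days into January 2065 → January 6, 2065.

January 6, 2065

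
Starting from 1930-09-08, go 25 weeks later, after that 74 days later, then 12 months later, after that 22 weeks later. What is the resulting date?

Adding 25 weeks (= 175 days) from September 8, 1930:
September has 30 days, so 30 − 8 = 22 days remain after September 8, 1930; 175 − 22 = 153 left.
October 1930 has 31 days: 153 − 31 = 122 left.
November 1930 has 30 days: 122 − 30 = 92 left.
December 1930 has 31 days: 92 − 31 = 61 left.
January 1931 has 31 days: 61 − 31 = 30 left.
February 1931 has 28 days (1931 is not a leap year): 30 − 28 = 2 left.
2 days into March 1931 → March 2, 1931.
Counting forward 74 days from March 2, 1931:
March has 31 days, so 31 − 2 = 29 days remain after March 2, 1931; 74 − 29 = 45 left.
April 1931 has 30 days: 45 − 30 = 15 left.
15 days into May 1931 → May 15, 1931.
Advancing 12 months from May 15, 1931:
month 5 + 12 = 17, which is month 5 of year 1932 → May 1932.
Day 15 is valid in May, giving May 15, 1932.
Adding 22 weeks (= 154 days) from May 15, 1932:
May has 31 days, so 31 − 15 = 16 days remain after May 15, 1932; 154 − 16 = 138 left.
June 1932 has 30 days: 138 − 30 = 108 left.
July 1932 has 31 days: 108 − 31 = 77 left.
August 1932 has 31 days: 77 − 31 = 46 left.
September 1932 has 30 days: 46 − 30 = 16 left.
16 days into October 1932 → October 16, 1932.

October 16, 1932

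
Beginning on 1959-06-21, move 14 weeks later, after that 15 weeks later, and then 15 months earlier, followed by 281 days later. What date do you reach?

July 18, 1959

Advancing 14 weeks (= 98 days) from June 21, 1959:
June has 30 days, so 30 − 21 = 9 days remain after June 21, 1959; 98 − 9 = 89 left.
July 1959 has 31 days: 89 − 31 = 58 left.
August 1959 has 31 days: 58 − 31 = 27 left.
27 days into September 1959 → September 27, 1959.
Advancing 15 weeks (= 105 days) from September 27, 1959:
September has 30 days, so 30 − 27 = 3 days remain after September 27, 1959; 105 − 3 = 102 left.
October 1959 has 31 days: 102 − 31 = 71 left.
November 1959 has 30 days: 71 − 30 = 41 left.
December 1959 has 31 days: 41 − 31 = 10 left.
10 days into January 1960 → January 10, 1960.
Counting back 15 months from January 10, 1960:
month 1 − 15 = -14, which is month 10 of year 1958 → October 1958.
Day 10 is valid in October, giving October 10, 1958.
Counting forward 281 days from October 10, 1958:
October has 31 days, so 31 − 10 = 21 days remain after October 10, 1958; 281 − 21 = 260 left.
November 1958 has 30 days: 260 − 30 = 230 left.
December 1958 has 31 days: 230 − 31 = 199 left.
January 1959 has 31 days: 199 − 31 = 168 left.
February 1959 has 28 days (1959 is not a leap year): 168 − 28 = 140 left.
March 1959 has 31 days: 140 − 31 = 109 left.
April 1959 has 30 days: 109 − 30 = 79 left.
May 1959 has 31 days: 79 − 31 = 48 left.
June 1959 has 30 days: 48 − 30 = 18 left.
18 days into July 1959 → July 18, 1959.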